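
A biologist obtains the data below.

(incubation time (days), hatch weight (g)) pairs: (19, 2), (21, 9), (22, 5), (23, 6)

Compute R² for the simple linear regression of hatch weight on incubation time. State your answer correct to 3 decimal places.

n = 4, Σx = 85, Σy = 22, Σxy = 475, Σx² = 1815, Σy² = 146
Sxx = Σx² − (Σx)²/n = 1815 − 1806.25 = 8.75
Sxy = Σxy − (Σx)(Σy)/n = 475 − 467.5 = 7.5
Syy = Σy² − (Σy)²/n = 146 − 121 = 25
R² = Sxy²/(Sxx·Syy) = (7.5)²/(8.75·25) = 0.257143

0.257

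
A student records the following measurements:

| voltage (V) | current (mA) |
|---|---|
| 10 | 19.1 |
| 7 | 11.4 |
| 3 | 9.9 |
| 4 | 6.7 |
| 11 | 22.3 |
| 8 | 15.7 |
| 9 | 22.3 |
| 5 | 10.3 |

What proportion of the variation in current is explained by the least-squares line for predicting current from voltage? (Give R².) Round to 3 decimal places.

0.838

n = 8, Σx = 57, Σy = 117.7, Σxy = 950.4, Σx² = 465, Σy² = 1984.83
Sxx = Σx² − (Σx)²/n = 465 − 406.125 = 58.875
Sxy = Σxy − (Σx)(Σy)/n = 950.4 − 838.6125 = 111.7875
Syy = Σy² − (Σy)²/n = 1984.83 − 1731.66125 = 253.16875
R² = Sxy²/(Sxx·Syy) = (111.7875)²/(58.875·253.16875) = 0.838389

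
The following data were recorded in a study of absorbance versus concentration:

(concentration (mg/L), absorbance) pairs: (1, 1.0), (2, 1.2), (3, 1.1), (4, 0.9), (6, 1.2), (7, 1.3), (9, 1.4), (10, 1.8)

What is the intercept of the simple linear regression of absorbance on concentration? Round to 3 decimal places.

n = 8, Σx = 42, Σy = 9.9, Σxy = 57.2, Σx² = 296
Sxx = Σx² − (Σx)²/n = 296 − 220.5 = 75.5
Sxy = Σxy − (Σx)(Σy)/n = 57.2 − 51.975 = 5.225
b = Sxy/Sxx = 5.225/75.5 = 0.069205
a = ȳ − b·x̄ = 1.2375 − 0.069205·5.25 = 0.874172

0.874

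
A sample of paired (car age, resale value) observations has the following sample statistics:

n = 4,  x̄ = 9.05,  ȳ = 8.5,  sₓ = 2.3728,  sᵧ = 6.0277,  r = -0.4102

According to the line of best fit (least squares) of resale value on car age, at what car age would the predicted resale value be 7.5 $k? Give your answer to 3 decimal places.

b = r · sᵧ/sₓ = -0.4102 · 6.0277/2.3728 = -1.042044
a = ȳ − b·x̄ = 8.5 − (-1.042044)·9.05 = 17.930500
Set a + b·x = 7.5: x = (7.5 − 17.930500) / (-1.042044) = 10.009652

10.010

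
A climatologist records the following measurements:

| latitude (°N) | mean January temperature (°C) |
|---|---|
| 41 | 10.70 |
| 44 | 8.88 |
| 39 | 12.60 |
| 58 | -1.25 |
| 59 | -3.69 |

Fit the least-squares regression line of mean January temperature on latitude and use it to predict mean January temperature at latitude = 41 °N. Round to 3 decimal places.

10.990

n = 5, Σx = 241, Σy = 27.24, Σxy = 1030.61, Σx² = 11983
Sxx = Σx² − (Σx)²/n = 11983 − 11616.2 = 366.8
Sxy = Σxy − (Σx)(Σy)/n = 1030.61 − 1312.968 = -282.358
b = Sxy/Sxx = -282.358/366.8 = -0.769787
a = ȳ − b·x̄ = 5.448 − (-0.769787)·48.2 = 42.551750
ŷ(41) = a + b·41 = 42.551750 + (-0.769787)·41 = 10.990469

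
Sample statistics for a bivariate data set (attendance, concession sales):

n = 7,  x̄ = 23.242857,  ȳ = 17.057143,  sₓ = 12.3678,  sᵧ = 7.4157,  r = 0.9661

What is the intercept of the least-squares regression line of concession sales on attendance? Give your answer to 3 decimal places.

b = r · sᵧ/sₓ = 0.9661 · 7.4157/12.3678 = 0.579271
a = ȳ − b·x̄ = 17.057143 − 0.579271·23.242857 = 3.593230

3.593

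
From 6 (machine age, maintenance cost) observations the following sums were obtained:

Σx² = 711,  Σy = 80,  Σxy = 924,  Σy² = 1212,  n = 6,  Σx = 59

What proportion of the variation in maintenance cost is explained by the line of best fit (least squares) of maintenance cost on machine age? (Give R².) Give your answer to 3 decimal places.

0.992

Sxx = Σx² − (Σx)²/n = 711 − 580.166667 = 130.833333
Sxy = Σxy − (Σx)(Σy)/n = 924 − 786.666667 = 137.333333
Syy = Σy² − (Σy)²/n = 1212 − 1066.666667 = 145.333333
R² = Sxy²/(Sxx·Syy) = (137.333333)²/(130.833333·145.333333) = 0.991901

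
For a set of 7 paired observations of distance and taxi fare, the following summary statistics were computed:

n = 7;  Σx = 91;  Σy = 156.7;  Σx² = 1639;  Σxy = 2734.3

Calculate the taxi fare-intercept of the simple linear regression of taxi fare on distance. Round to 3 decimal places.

2.509

Sxx = Σx² − (Σx)²/n = 1639 − 1183 = 456
Sxy = Σxy − (Σx)(Σy)/n = 2734.3 − 2037.1 = 697.2
b = Sxy/Sxx = 697.2/456 = 1.528947
a = ȳ − b·x̄ = 22.385714 − 1.528947·13 = 2.509398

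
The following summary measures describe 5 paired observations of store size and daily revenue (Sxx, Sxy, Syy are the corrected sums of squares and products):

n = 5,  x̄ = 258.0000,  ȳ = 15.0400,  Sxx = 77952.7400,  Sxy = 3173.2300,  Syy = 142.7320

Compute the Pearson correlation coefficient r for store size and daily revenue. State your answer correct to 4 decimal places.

0.9513

r = Sxy/√(Sxx·Syy) = 3173.23/√(11126350.48568) = 3173.23/3335.618456 = 0.951317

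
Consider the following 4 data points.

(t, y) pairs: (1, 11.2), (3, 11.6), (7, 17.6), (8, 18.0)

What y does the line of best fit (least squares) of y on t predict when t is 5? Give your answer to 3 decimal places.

n = 4, Σx = 19, Σy = 58.4, Σxy = 313.2, Σx² = 123
Sxx = Σx² − (Σx)²/n = 123 − 90.25 = 32.75
Sxy = Σxy − (Σx)(Σy)/n = 313.2 − 277.4 = 35.8
b = Sxy/Sxx = 35.8/32.75 = 1.093130
a = ȳ − b·x̄ = 14.6 − 1.093130·4.75 = 9.407634
ŷ(5) = a + b·5 = 9.407634 + 1.093130·5 = 14.873282

14.873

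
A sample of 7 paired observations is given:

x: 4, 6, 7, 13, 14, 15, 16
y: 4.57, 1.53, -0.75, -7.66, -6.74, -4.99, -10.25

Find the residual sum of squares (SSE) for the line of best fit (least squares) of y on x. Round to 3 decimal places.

n = 7, Σx = 75, Σy = -24.29, Σxy = -410.58, Σx² = 947, Σy² = 257.8541
Sxx = Σx² − (Σx)²/n = 947 − 803.571429 = 143.428571
Sxy = Σxy − (Σx)(Σy)/n = -410.58 − (-260.25) = -150.33
Syy = Σy² − (Σy)²/n = 257.8541 − 84.2863 = 173.5678
b = Sxy/Sxx = -150.33/143.428571 = -1.048118
SSE = Syy − b·Sxy = 173.5678 − (-1.048118)·(-150.33) = 16.004292

16.004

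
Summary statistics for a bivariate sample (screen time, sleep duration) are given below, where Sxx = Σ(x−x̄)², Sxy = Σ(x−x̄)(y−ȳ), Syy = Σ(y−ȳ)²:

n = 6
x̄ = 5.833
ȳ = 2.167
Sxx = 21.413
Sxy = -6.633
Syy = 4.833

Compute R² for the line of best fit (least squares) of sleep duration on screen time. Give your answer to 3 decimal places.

R² = Sxy²/(Sxx·Syy) = (-6.633)²/(21.413·4.833) = 0.425134

0.425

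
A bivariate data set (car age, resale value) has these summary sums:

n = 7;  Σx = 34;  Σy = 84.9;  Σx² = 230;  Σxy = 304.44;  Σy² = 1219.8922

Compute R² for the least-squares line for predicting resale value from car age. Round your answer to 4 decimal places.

0.9445

Sxx = Σx² − (Σx)²/n = 230 − 165.142857 = 64.857143
Sxy = Σxy − (Σx)(Σy)/n = 304.44 − 412.371429 = -107.931429
Syy = Σy² − (Σy)²/n = 1219.8922 − 1029.715714 = 190.176486
R² = Sxy²/(Sxx·Syy) = (-107.931429)²/(64.857143·190.176486) = 0.944455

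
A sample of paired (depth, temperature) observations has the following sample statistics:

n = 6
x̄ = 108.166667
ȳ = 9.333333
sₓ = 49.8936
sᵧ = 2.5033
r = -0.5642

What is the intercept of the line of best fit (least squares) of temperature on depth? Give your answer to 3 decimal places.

b = r · sᵧ/sₓ = -0.5642 · 2.5033/49.8936 = -0.028307
a = ȳ − b·x̄ = 9.333333 − (-0.028307)·108.166667 = 12.395258

12.395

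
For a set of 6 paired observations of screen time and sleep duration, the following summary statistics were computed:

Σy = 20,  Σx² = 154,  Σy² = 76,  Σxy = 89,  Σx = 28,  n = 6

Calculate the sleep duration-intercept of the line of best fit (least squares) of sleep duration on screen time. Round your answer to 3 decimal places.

Sxx = Σx² − (Σx)²/n = 154 − 130.666667 = 23.333333
Sxy = Σxy − (Σx)(Σy)/n = 89 − 93.333333 = -4.333333
b = Sxy/Sxx = -4.333333/23.333333 = -0.185714
a = ȳ − b·x̄ = 3.333333 − (-0.185714)·4.666667 = 4.2

4.200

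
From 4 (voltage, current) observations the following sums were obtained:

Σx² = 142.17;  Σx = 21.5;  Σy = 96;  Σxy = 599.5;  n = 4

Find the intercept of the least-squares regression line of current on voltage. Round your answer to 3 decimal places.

Sxx = Σx² − (Σx)²/n = 142.17 − 115.5625 = 26.6075
Sxy = Σxy − (Σx)(Σy)/n = 599.5 − 516 = 83.5
b = Sxy/Sxx = 83.5/26.6075 = 3.138213
a = ȳ − b·x̄ = 24 − 3.138213·5.375 = 7.132106

7.132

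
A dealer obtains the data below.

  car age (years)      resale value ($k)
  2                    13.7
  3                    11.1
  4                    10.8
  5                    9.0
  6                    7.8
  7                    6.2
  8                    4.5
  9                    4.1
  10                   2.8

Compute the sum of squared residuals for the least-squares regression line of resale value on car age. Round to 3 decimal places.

1.609

n = 9, Σx = 54, Σy = 70, Σxy = 340, Σx² = 384, Σy² = 652.72
Sxx = Σx² − (Σx)²/n = 384 − 324 = 60
Sxy = Σxy − (Σx)(Σy)/n = 340 − 420 = -80
Syy = Σy² − (Σy)²/n = 652.72 − 544.444444 = 108.275556
b = Sxy/Sxx = -80/60 = -1.333333
SSE = Syy − b·Sxy = 108.275556 − (-1.333333)·(-80) = 1.608889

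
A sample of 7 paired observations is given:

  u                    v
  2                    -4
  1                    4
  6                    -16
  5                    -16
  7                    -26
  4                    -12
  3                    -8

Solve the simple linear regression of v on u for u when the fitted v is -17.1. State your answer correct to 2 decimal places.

5.37

n = 7, Σx = 28, Σy = -78, Σxy = -434, Σx² = 140
Sxx = Σx² − (Σx)²/n = 140 − 112 = 28
Sxy = Σxy − (Σx)(Σy)/n = -434 − (-312) = -122
b = Sxy/Sxx = -122/28 = -4.357143
a = ȳ − b·x̄ = -11.142857 − (-4.357143)·4 = 6.285714
Set a + b·x = -17.1: x = (-17.1 − 6.285714) / (-4.357143) = 5.367213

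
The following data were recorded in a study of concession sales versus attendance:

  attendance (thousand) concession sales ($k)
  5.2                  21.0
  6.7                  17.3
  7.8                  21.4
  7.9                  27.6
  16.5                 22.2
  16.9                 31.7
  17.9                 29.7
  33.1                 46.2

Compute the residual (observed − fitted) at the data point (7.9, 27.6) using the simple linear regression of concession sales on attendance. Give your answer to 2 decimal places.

5.88

n = 8, Σx = 112, Σy = 217.1, Σxy = 3572.95, Σx² = 2169.06
Sxx = Σx² − (Σx)²/n = 2169.06 − 1568 = 601.06
Sxy = Σxy − (Σx)(Σy)/n = 3572.95 − 3039.4 = 533.55
b = Sxy/Sxx = 533.55/601.06 = 0.887682
a = ȳ − b·x̄ = 27.1375 − 0.887682·14 = 14.709955
ŷ(7.9) = 14.709955 + 0.887682·7.9 = 21.722641
residual = y − ŷ = 27.6 − 21.722641 = 5.877359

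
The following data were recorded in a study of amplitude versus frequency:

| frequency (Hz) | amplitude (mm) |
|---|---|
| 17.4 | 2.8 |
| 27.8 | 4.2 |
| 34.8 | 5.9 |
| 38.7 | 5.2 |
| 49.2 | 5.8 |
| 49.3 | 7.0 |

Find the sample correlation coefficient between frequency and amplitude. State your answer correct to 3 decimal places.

n = 6, Σx = 217.2, Σy = 30.9, Σxy = 1202.5, Σx² = 8635.46, Σy² = 169.97
Sxx = Σx² − (Σx)²/n = 8635.46 − 7862.64 = 772.82
Sxy = Σxy − (Σx)(Σy)/n = 1202.5 − 1118.58 = 83.92
Syy = Σy² − (Σy)²/n = 169.97 − 159.135 = 10.835
r = Sxy/√(Sxx·Syy) = 83.92/√(8373.5047) = 83.92/91.506856 = 0.917090

0.917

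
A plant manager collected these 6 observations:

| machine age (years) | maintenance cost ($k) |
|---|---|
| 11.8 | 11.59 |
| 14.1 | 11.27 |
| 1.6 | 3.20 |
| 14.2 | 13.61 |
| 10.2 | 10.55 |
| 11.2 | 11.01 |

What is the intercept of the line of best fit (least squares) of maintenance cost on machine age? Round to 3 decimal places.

n = 6, Σx = 63.1, Σy = 61.23, Σxy = 724.973, Σx² = 771.73
Sxx = Σx² − (Σx)²/n = 771.73 − 663.601667 = 108.128333
Sxy = Σxy − (Σx)(Σy)/n = 724.973 − 643.9355 = 81.0375
b = Sxy/Sxx = 81.0375/108.128333 = 0.749457
a = ȳ − b·x̄ = 10.205 − 0.749457·10.516667 = 2.323214

2.323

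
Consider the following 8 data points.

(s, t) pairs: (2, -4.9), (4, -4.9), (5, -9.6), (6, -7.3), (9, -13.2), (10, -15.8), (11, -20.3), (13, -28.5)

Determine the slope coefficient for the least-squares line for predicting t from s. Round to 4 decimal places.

-2.0397

n = 8, Σx = 60, Σy = -104.5, Σxy = -991.8, Σx² = 552
Sxx = Σx² − (Σx)²/n = 552 − 450 = 102
Sxy = Σxy − (Σx)(Σy)/n = -991.8 − (-783.75) = -208.05
b = Sxy/Sxx = -208.05/102 = -2.039706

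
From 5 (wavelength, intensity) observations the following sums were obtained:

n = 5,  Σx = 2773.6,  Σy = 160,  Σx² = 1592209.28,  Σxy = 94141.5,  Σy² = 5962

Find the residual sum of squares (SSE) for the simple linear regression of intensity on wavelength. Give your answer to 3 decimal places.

Sxx = Σx² − (Σx)²/n = 1592209.28 − 1538571.392 = 53637.888
Sxy = Σxy − (Σx)(Σy)/n = 94141.5 − 88755.2 = 5386.3
Syy = Σy² − (Σy)²/n = 5962 − 5120 = 842
b = Sxy/Sxx = 5386.3/53637.888 = 0.100420
SSE = Syy − b·Sxy = 842 − 0.100420·5386.3 = 301.109432

301.109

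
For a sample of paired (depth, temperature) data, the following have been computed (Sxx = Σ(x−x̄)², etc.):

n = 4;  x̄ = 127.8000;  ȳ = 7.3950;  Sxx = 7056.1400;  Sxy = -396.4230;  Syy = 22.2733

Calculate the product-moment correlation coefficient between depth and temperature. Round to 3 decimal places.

-1.000

r = Sxy/√(Sxx·Syy) = -396.423/√(157163.523062) = -396.423/396.438549 = -0.999961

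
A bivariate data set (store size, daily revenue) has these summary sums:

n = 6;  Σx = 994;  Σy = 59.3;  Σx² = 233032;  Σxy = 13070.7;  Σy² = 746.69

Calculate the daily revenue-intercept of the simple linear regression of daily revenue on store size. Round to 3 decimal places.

Sxx = Σx² − (Σx)²/n = 233032 − 164672.666667 = 68359.333333
Sxy = Σxy − (Σx)(Σy)/n = 13070.7 − 9824.033333 = 3246.666667
b = Sxy/Sxx = 3246.666667/68359.333333 = 0.047494
a = ȳ − b·x̄ = 9.883333 − 0.047494·165.666667 = 2.015140

2.015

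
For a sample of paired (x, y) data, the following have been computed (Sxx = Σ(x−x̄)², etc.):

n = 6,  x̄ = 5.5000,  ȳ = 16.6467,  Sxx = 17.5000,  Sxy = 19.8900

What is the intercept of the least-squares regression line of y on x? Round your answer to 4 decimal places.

10.3956

b = Sxy/Sxx = 19.89/17.5 = 1.136571
a = ȳ − b·x̄ = 16.6467 − 1.136571·5.5 = 10.395557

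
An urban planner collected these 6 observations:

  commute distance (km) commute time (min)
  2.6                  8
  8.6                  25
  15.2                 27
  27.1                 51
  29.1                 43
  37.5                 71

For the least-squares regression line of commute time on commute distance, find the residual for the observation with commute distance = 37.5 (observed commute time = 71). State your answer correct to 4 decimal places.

5.4098

n = 6, Σx = 120.1, Σy = 225, Σxy = 5942.1, Σx² = 3299.23
Sxx = Σx² − (Σx)²/n = 3299.23 − 2404.001667 = 895.228333
Sxy = Σxy − (Σx)(Σy)/n = 5942.1 − 4503.75 = 1438.35
b = Sxy/Sxx = 1438.35/895.228333 = 1.606685
a = ȳ − b·x̄ = 37.5 − 1.606685·20.016667 = 5.339520
ŷ(37.5) = 5.339520 + 1.606685·37.5 = 65.590211
residual = y − ŷ = 71 − 65.590211 = 5.409789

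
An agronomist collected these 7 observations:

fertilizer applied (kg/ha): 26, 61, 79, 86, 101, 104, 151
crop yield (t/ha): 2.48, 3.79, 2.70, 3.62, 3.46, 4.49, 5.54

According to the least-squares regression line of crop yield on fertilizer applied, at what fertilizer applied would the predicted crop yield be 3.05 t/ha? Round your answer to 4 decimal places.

57.4825

n = 7, Σx = 608, Σy = 26.08, Σxy = 2473.25, Σx² = 61852
Sxx = Σx² − (Σx)²/n = 61852 − 52809.142857 = 9042.857143
Sxy = Σxy − (Σx)(Σy)/n = 2473.25 − 2265.234286 = 208.015714
b = Sxy/Sxx = 208.015714/9042.857143 = 0.023003
a = ȳ − b·x̄ = 3.725714 − 0.023003·86.857143 = 1.727712
Set a + b·x = 3.05: x = (3.05 − 1.727712) / 0.023003 = 57.482498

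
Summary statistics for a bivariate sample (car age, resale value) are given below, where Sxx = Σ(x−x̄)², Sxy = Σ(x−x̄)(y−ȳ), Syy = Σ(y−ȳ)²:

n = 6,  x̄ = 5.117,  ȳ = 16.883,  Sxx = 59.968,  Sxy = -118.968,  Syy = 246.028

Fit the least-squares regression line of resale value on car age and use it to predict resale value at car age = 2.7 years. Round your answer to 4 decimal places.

b = Sxy/Sxx = -118.968/59.968 = -1.983858
a = ȳ − b·x̄ = 16.883 − (-1.983858)·5.117 = 27.034402
ŷ(2.7) = a + b·2.7 = 27.034402 + (-1.983858)·2.7 = 21.677985

21.6780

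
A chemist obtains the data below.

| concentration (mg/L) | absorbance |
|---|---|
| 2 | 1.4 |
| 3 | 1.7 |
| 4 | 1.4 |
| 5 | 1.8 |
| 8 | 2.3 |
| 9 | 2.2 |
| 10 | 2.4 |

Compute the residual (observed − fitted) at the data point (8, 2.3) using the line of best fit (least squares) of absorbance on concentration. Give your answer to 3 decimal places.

0.145

n = 7, Σx = 41, Σy = 13.2, Σxy = 84.7, Σx² = 299
Sxx = Σx² − (Σx)²/n = 299 − 240.142857 = 58.857143
Sxy = Σxy − (Σx)(Σy)/n = 84.7 − 77.314286 = 7.385714
b = Sxy/Sxx = 7.385714/58.857143 = 0.125485
a = ȳ − b·x̄ = 1.885714 − 0.125485·5.857143 = 1.150728
ŷ(8) = 1.150728 + 0.125485·8 = 2.154612
residual = y − ŷ = 2.3 − 2.154612 = 0.145388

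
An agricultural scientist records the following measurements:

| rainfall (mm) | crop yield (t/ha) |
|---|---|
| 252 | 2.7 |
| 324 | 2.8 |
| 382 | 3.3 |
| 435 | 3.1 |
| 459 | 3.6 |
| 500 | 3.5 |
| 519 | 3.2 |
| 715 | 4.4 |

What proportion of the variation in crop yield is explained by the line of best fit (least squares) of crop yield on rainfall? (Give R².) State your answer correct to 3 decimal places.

n = 8, Σx = 3586, Σy = 26.6, Σxy = 12405.9, Σx² = 1744896, Σy² = 90.44
Sxx = Σx² − (Σx)²/n = 1744896 − 1607424.5 = 137471.5
Sxy = Σxy − (Σx)(Σy)/n = 12405.9 − 11923.45 = 482.45
Syy = Σy² − (Σy)²/n = 90.44 − 88.445 = 1.995
R² = Sxy²/(Sxx·Syy) = (482.45)²/(137471.5·1.995) = 0.848690

0.849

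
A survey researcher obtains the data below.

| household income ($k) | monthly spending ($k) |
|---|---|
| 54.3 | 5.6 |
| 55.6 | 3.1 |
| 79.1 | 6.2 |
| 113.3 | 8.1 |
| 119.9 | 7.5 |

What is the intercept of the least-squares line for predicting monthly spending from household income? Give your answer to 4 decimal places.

1.5395

n = 5, Σx = 422.2, Σy = 30.5, Σxy = 2783.84, Σx² = 39509.56
Sxx = Σx² − (Σx)²/n = 39509.56 − 35650.568 = 3858.992
Sxy = Σxy − (Σx)(Σy)/n = 2783.84 − 2575.42 = 208.42
b = Sxy/Sxx = 208.42/3858.992 = 0.054009
a = ȳ − b·x̄ = 6.1 − 0.054009·84.44 = 1.539487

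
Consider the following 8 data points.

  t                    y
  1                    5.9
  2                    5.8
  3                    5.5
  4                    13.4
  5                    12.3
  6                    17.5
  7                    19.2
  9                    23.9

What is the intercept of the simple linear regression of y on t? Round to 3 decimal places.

1.354

n = 8, Σx = 37, Σy = 103.5, Σxy = 603.6, Σx² = 221
Sxx = Σx² − (Σx)²/n = 221 − 171.125 = 49.875
Sxy = Σxy − (Σx)(Σy)/n = 603.6 − 478.6875 = 124.9125
b = Sxy/Sxx = 124.9125/49.875 = 2.504511
a = ȳ − b·x̄ = 12.9375 − 2.504511·4.625 = 1.354135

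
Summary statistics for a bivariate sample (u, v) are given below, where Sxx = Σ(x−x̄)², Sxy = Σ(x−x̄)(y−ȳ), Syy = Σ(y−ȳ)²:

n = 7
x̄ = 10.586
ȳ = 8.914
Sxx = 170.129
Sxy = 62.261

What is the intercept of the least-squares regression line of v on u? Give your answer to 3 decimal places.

b = Sxy/Sxx = 62.261/170.129 = 0.365963
a = ȳ − b·x̄ = 8.914 − 0.365963·10.586 = 5.039911

5.040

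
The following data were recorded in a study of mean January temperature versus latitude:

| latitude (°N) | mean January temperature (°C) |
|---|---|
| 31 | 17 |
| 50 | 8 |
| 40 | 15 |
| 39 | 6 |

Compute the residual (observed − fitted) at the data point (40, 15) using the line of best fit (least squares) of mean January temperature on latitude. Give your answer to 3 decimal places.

3.500

n = 4, Σx = 160, Σy = 46, Σxy = 1761, Σx² = 6582
Sxx = Σx² − (Σx)²/n = 6582 − 6400 = 182
Sxy = Σxy − (Σx)(Σy)/n = 1761 − 1840 = -79
b = Sxy/Sxx = -79/182 = -0.434066
a = ȳ − b·x̄ = 11.5 − (-0.434066)·40 = 28.862637
ŷ(40) = 28.862637 + (-0.434066)·40 = 11.5
residual = y − ŷ = 15 − 11.5 = 3.5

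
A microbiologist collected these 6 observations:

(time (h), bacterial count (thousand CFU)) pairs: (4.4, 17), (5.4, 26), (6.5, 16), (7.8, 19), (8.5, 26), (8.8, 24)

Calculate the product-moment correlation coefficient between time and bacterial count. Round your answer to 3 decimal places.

n = 6, Σx = 41.4, Σy = 128, Σxy = 899.6, Σx² = 301.3, Σy² = 2834
Sxx = Σx² − (Σx)²/n = 301.3 − 285.66 = 15.64
Sxy = Σxy − (Σx)(Σy)/n = 899.6 − 883.2 = 16.4
Syy = Σy² − (Σy)²/n = 2834 − 2730.666667 = 103.333333
r = Sxy/√(Sxx·Syy) = 16.4/√(1616.133333) = 16.4/40.201161 = 0.407948

0.408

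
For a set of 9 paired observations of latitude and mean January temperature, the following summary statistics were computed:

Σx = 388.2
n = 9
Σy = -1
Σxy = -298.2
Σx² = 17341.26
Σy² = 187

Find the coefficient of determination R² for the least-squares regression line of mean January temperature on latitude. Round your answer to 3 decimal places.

0.583

Sxx = Σx² − (Σx)²/n = 17341.26 − 16744.36 = 596.9
Sxy = Σxy − (Σx)(Σy)/n = -298.2 − (-43.133333) = -255.066667
Syy = Σy² − (Σy)²/n = 187 − 0.111111 = 186.888889
R² = Sxy²/(Sxx·Syy) = (-255.066667)²/(596.9·186.888889) = 0.583206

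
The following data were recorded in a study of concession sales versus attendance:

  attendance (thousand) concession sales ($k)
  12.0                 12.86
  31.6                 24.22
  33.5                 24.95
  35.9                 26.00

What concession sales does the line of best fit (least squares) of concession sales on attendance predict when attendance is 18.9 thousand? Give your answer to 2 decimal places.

16.78

n = 4, Σx = 113, Σy = 88.03, Σxy = 2688.897, Σx² = 3553.62
Sxx = Σx² − (Σx)²/n = 3553.62 − 3192.25 = 361.37
Sxy = Σxy − (Σx)(Σy)/n = 2688.897 − 2486.8475 = 202.0495
b = Sxy/Sxx = 202.0495/361.37 = 0.559121
a = ȳ − b·x̄ = 22.0075 − 0.559121·28.25 = 6.212336
ŷ(18.9) = a + b·18.9 = 6.212336 + 0.559121·18.9 = 16.779720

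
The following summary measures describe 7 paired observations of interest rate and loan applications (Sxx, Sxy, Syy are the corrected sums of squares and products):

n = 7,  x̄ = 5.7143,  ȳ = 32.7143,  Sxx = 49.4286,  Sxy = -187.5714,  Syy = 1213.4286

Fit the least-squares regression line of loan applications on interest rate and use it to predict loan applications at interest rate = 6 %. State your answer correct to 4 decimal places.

31.6301

b = Sxy/Sxx = -187.5714/49.4286 = -3.794795
a = ȳ − b·x̄ = 32.7143 − (-3.794795)·5.7143 = 54.398897
ŷ(6) = a + b·6 = 54.398897 + (-3.794795)·6 = 31.630127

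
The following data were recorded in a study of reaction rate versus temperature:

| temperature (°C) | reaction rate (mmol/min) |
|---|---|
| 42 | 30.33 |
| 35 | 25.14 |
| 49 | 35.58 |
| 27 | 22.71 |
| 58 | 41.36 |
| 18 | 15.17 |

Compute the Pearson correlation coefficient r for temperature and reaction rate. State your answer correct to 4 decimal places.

n = 6, Σx = 229, Σy = 170.29, Σxy = 7182.29, Σx² = 9807, Σy² = 5274.3875
Sxx = Σx² − (Σx)²/n = 9807 − 8740.166667 = 1066.833333
Sxy = Σxy − (Σx)(Σy)/n = 7182.29 − 6499.401667 = 682.888333
Syy = Σy² − (Σy)²/n = 5274.3875 − 4833.114017 = 441.273483
r = Sxy/√(Sxx·Syy) = 682.888333/√(470765.261136) = 682.888333/686.123357 = 0.995285

0.9953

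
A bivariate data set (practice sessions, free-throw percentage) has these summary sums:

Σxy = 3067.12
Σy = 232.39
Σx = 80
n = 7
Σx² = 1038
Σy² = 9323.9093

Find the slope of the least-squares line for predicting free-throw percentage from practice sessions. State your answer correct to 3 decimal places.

Sxx = Σx² − (Σx)²/n = 1038 − 914.285714 = 123.714286
Sxy = Σxy − (Σx)(Σy)/n = 3067.12 − 2655.885714 = 411.234286
b = Sxy/Sxx = 411.234286/123.714286 = 3.324065

3.324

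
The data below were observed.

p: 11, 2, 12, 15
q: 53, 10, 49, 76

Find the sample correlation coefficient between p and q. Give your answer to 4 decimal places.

n = 4, Σx = 40, Σy = 188, Σxy = 2331, Σx² = 494, Σy² = 11086
Sxx = Σx² − (Σx)²/n = 494 − 400 = 94
Sxy = Σxy − (Σx)(Σy)/n = 2331 − 1880 = 451
Syy = Σy² − (Σy)²/n = 11086 − 8836 = 2250
r = Sxy/√(Sxx·Syy) = 451/√(211500) = 451/459.891292 = 0.980667

0.9807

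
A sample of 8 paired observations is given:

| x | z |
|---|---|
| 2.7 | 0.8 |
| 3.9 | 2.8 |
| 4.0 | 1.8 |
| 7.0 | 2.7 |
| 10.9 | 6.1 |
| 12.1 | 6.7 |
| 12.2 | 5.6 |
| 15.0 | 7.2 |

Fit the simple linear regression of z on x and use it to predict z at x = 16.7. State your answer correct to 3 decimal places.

n = 8, Σx = 67.8, Σy = 33.7, Σxy = 363.06, Σx² = 726.56
Sxx = Σx² − (Σx)²/n = 726.56 − 574.605 = 151.955
Sxy = Σxy − (Σx)(Σy)/n = 363.06 − 285.6075 = 77.4525
b = Sxy/Sxx = 77.4525/151.955 = 0.509707
a = ȳ − b·x̄ = 4.2125 − 0.509707·8.475 = -0.107265
ŷ(16.7) = a + b·16.7 = -0.107265 + 0.509707·16.7 = 8.404839

8.405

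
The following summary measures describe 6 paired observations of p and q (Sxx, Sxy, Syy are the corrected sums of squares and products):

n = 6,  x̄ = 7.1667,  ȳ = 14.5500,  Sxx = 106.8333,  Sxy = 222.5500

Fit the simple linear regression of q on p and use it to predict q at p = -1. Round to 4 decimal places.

b = Sxy/Sxx = 222.55/106.8333 = 2.083152
a = ȳ − b·x̄ = 14.55 − 2.083152·7.1667 = -0.379325
ŷ(-1) = a + b·-1 = -0.379325 + 2.083152·(-1) = -2.462477

-2.4625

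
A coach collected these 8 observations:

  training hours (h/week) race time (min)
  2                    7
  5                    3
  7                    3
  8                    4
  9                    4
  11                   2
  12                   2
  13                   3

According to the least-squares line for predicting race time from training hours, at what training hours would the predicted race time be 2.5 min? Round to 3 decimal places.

n = 8, Σx = 67, Σy = 28, Σxy = 203, Σx² = 657
Sxx = Σx² − (Σx)²/n = 657 − 561.125 = 95.875
Sxy = Σxy − (Σx)(Σy)/n = 203 − 234.5 = -31.5
b = Sxy/Sxx = -31.5/95.875 = -0.328553
a = ȳ − b·x̄ = 3.5 − (-0.328553)·8.375 = 6.251630
Set a + b·x = 2.5: x = (2.5 − 6.251630) / (-0.328553) = 11.418651

11.419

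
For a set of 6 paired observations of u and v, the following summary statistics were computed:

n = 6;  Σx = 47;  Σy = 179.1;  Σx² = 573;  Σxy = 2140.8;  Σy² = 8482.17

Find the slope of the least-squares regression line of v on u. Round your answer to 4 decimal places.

3.6022

Sxx = Σx² − (Σx)²/n = 573 − 368.166667 = 204.833333
Sxy = Σxy − (Σx)(Σy)/n = 2140.8 − 1402.95 = 737.85
b = Sxy/Sxx = 737.85/204.833333 = 3.602197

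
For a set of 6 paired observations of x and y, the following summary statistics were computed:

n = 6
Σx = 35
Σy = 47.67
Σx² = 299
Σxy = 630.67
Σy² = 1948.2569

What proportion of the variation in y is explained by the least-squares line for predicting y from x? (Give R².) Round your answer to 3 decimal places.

Sxx = Σx² − (Σx)²/n = 299 − 204.166667 = 94.833333
Sxy = Σxy − (Σx)(Σy)/n = 630.67 − 278.075 = 352.595
Syy = Σy² − (Σy)²/n = 1948.2569 − 378.73815 = 1569.51875
R² = Sxy²/(Sxx·Syy) = (352.595)²/(94.833333·1569.51875) = 0.835266

0.835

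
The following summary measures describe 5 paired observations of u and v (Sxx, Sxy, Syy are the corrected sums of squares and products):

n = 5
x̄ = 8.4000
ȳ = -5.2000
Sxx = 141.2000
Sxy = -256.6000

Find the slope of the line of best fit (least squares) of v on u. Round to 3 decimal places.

b = Sxy/Sxx = -256.6/141.2 = -1.817280

-1.817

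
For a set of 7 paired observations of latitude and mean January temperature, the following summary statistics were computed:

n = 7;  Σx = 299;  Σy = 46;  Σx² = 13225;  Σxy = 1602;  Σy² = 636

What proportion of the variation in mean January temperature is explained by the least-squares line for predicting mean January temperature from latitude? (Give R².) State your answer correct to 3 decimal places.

Sxx = Σx² − (Σx)²/n = 13225 − 12771.571429 = 453.428571
Sxy = Σxy − (Σx)(Σy)/n = 1602 − 1964.857143 = -362.857143
Syy = Σy² − (Σy)²/n = 636 − 302.285714 = 333.714286
R² = Sxy²/(Sxx·Syy) = (-362.857143)²/(453.428571·333.714286) = 0.870137

0.870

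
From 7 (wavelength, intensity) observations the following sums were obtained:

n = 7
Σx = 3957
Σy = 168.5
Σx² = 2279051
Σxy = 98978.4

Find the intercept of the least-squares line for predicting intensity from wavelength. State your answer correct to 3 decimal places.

-25.845

Sxx = Σx² − (Σx)²/n = 2279051 − 2236835.571429 = 42215.428571
Sxy = Σxy − (Σx)(Σy)/n = 98978.4 − 95250.642857 = 3727.757143
b = Sxy/Sxx = 3727.757143/42215.428571 = 0.088303
a = ȳ − b·x̄ = 24.071429 − 0.088303·565.285714 = -25.845105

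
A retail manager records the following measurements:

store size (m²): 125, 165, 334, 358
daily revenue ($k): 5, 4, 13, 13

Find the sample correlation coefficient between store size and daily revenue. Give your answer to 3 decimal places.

n = 4, Σx = 982, Σy = 35, Σxy = 10281, Σx² = 282570, Σy² = 379
Sxx = Σx² − (Σx)²/n = 282570 − 241081 = 41489
Sxy = Σxy − (Σx)(Σy)/n = 10281 − 8592.5 = 1688.5
Syy = Σy² − (Σy)²/n = 379 − 306.25 = 72.75
r = Sxy/√(Sxx·Syy) = 1688.5/√(3018324.75) = 1688.5/1737.332654 = 0.971892

0.972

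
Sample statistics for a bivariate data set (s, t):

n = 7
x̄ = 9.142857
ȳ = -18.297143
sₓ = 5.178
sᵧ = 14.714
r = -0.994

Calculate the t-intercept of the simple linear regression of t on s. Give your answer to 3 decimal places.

b = r · sᵧ/sₓ = -0.994 · 14.714/5.178 = -2.824588
a = ȳ − b·x̄ = -18.297143 − (-2.824588)·9.142857 = 7.527660

7.528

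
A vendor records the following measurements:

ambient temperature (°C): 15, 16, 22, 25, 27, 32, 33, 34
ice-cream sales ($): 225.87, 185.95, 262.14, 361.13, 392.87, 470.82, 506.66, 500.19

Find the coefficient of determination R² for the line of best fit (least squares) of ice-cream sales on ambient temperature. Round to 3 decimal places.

n = 8, Σx = 204, Σy = 2905.63, Σxy = 80558.55, Σx² = 5588, Σy² = 1167639.6169
Sxx = Σx² − (Σx)²/n = 5588 − 5202 = 386
Sxy = Σxy − (Σx)(Σy)/n = 80558.55 − 74093.565 = 6464.985
Syy = Σy² − (Σy)²/n = 1167639.6169 − 1055335.712113 = 112303.904787
R² = Sxy²/(Sxx·Syy) = (6464.985)²/(386·112303.904787) = 0.964168

0.964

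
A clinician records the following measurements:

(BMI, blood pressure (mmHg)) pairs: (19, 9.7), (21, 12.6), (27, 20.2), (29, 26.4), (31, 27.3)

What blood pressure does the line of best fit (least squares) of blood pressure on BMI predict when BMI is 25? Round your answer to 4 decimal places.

18.6328

n = 5, Σx = 127, Σy = 96.2, Σxy = 2606.2, Σx² = 3333
Sxx = Σx² − (Σx)²/n = 3333 − 3225.8 = 107.2
Sxy = Σxy − (Σx)(Σy)/n = 2606.2 − 2443.48 = 162.72
b = Sxy/Sxx = 162.72/107.2 = 1.517910
a = ȳ − b·x̄ = 19.24 − 1.517910·25.4 = -19.314925
ŷ(25) = a + b·25 = -19.314925 + 1.517910·25 = 18.632836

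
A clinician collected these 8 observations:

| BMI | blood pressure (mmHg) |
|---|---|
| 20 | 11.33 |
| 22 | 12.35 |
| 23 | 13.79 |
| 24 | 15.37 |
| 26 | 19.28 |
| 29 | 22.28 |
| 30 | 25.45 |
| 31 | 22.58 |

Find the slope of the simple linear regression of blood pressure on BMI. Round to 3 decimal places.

n = 8, Σx = 205, Σy = 142.43, Σxy = 3795.23, Σx² = 5367
Sxx = Σx² − (Σx)²/n = 5367 − 5253.125 = 113.875
Sxy = Σxy − (Σx)(Σy)/n = 3795.23 − 3649.76875 = 145.46125
b = Sxy/Sxx = 145.46125/113.875 = 1.277377

1.277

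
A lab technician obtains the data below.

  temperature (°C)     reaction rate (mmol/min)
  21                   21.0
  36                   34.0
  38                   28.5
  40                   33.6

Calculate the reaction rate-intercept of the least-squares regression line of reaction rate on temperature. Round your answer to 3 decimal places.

n = 4, Σx = 135, Σy = 117.1, Σxy = 4092, Σx² = 4781
Sxx = Σx² − (Σx)²/n = 4781 − 4556.25 = 224.75
Sxy = Σxy − (Σx)(Σy)/n = 4092 − 3952.125 = 139.875
b = Sxy/Sxx = 139.875/224.75 = 0.622358
a = ȳ − b·x̄ = 29.275 − 0.622358·33.75 = 8.270412

8.270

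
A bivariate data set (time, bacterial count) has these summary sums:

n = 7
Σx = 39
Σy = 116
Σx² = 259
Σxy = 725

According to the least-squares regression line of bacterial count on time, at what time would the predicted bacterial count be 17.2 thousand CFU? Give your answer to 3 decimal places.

5.905

Sxx = Σx² − (Σx)²/n = 259 − 217.285714 = 41.714286
Sxy = Σxy − (Σx)(Σy)/n = 725 − 646.285714 = 78.714286
b = Sxy/Sxx = 78.714286/41.714286 = 1.886986
a = ȳ − b·x̄ = 16.571429 − 1.886986·5.571429 = 6.058219
Set a + b·x = 17.2: x = (17.2 − 6.058219) / 1.886986 = 5.904537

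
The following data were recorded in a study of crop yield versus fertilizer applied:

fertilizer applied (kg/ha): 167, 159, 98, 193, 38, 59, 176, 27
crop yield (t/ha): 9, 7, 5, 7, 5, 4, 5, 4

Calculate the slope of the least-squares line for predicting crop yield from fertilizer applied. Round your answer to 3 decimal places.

0.019

n = 8, Σx = 917, Σy = 46, Σxy = 5871, Σx² = 136653
Sxx = Σx² − (Σx)²/n = 136653 − 105111.125 = 31541.875
Sxy = Σxy − (Σx)(Σy)/n = 5871 − 5272.75 = 598.25
b = Sxy/Sxx = 598.25/31541.875 = 0.018967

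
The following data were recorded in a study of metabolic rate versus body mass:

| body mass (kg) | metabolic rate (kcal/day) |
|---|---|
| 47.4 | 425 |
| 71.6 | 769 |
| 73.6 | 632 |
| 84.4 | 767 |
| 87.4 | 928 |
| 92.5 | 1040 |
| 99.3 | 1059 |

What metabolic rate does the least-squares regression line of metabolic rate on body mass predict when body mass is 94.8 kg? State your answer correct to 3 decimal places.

996.231

n = 7, Σx = 556.2, Σy = 5620, Σxy = 468921.3, Σx² = 45969.14
Sxx = Σx² − (Σx)²/n = 45969.14 − 44194.062857 = 1775.077143
Sxy = Σxy − (Σx)(Σy)/n = 468921.3 − 446549.142857 = 22372.157143
b = Sxy/Sxx = 22372.157143/1775.077143 = 12.603484
a = ȳ − b·x̄ = 802.857143 − 12.603484·79.457143 = -198.579720
ŷ(94.8) = a + b·94.8 = -198.579720 + 12.603484·94.8 = 996.230604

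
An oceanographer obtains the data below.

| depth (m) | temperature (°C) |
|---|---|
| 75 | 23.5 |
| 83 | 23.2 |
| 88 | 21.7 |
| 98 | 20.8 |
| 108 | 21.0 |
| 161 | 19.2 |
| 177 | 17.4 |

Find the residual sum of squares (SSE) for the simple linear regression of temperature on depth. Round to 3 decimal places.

2.615

n = 7, Σx = 790, Σy = 146.8, Σxy = 16075.1, Σx² = 98776, Σy² = 3106.42
Sxx = Σx² − (Σx)²/n = 98776 − 89157.142857 = 9618.857143
Sxy = Σxy − (Σx)(Σy)/n = 16075.1 − 16567.428571 = -492.328571
Syy = Σy² − (Σy)²/n = 3106.42 − 3078.605714 = 27.814286
b = Sxy/Sxx = -492.328571/9618.857143 = -0.051184
SSE = Syy − b·Sxy = 27.814286 − (-0.051184)·(-492.328571) = 2.615094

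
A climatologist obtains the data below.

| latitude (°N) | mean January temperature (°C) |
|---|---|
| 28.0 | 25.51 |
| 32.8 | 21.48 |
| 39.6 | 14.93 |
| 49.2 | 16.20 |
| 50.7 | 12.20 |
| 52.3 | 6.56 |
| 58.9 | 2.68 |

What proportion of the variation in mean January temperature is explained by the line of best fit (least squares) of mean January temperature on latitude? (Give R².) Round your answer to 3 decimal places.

n = 7, Σx = 311.5, Σy = 99.56, Σxy = 3926.572, Σx² = 14623.63, Σy² = 1796.5514
Sxx = Σx² − (Σx)²/n = 14623.63 − 13861.75 = 761.88
Sxy = Σxy − (Σx)(Σy)/n = 3926.572 − 4430.42 = -503.848
Syy = Σy² − (Σy)²/n = 1796.5514 − 1416.027657 = 380.523743
R² = Sxy²/(Sxx·Syy) = (-503.848)²/(761.88·380.523743) = 0.875650

0.876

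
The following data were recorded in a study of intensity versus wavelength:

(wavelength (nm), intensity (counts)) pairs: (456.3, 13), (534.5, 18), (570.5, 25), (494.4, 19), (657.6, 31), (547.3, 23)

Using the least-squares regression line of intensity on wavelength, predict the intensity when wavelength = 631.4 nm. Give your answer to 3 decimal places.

n = 6, Σx = 3260.6, Σy = 129, Σxy = 72182.5, Σx² = 1795776.6
Sxx = Σx² − (Σx)²/n = 1795776.6 − 1771918.726667 = 23857.873333
Sxy = Σxy − (Σx)(Σy)/n = 72182.5 − 70102.9 = 2079.6
b = Sxy/Sxx = 2079.6/23857.873333 = 0.087166
a = ȳ − b·x̄ = 21.5 − 0.087166·543.433333 = -25.869015
ŷ(631.4) = a + b·631.4 = -25.869015 + 0.087166·631.4 = 29.167719

29.168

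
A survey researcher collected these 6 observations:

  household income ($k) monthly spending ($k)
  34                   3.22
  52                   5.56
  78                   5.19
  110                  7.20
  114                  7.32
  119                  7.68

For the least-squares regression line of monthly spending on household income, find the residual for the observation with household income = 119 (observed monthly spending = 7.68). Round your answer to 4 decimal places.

0.0922

n = 6, Σx = 507, Σy = 36.17, Σxy = 3343.82, Σx² = 49201
Sxx = Σx² − (Σx)²/n = 49201 − 42841.5 = 6359.5
Sxy = Σxy − (Σx)(Σy)/n = 3343.82 − 3056.365 = 287.455
b = Sxy/Sxx = 287.455/6359.5 = 0.045201
a = ȳ − b·x̄ = 6.028333 − 0.045201·84.5 = 2.208859
ŷ(119) = 2.208859 + 0.045201·119 = 7.587764
residual = y − ŷ = 7.68 − 7.587764 = 0.092236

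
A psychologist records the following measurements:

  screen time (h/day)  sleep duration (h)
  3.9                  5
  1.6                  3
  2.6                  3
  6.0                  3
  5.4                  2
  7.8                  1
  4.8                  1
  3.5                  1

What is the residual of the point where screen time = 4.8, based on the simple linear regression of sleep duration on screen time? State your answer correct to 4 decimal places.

n = 8, Σx = 35.6, Σy = 19, Σxy = 77, Σx² = 185.82
Sxx = Σx² − (Σx)²/n = 185.82 − 158.42 = 27.4
Sxy = Σxy − (Σx)(Σy)/n = 77 − 84.55 = -7.55
b = Sxy/Sxx = -7.55/27.4 = -0.275547
a = ȳ − b·x̄ = 2.375 − (-0.275547)·4.45 = 3.601186
ŷ(4.8) = 3.601186 + (-0.275547)·4.8 = 2.278558
residual = y − ŷ = 1 − 2.278558 = -1.278558

-1.2786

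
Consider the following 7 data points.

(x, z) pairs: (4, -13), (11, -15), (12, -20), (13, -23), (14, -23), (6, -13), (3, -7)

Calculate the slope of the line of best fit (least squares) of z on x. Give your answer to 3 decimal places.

-1.218

n = 7, Σx = 63, Σy = -114, Σxy = -1177, Σx² = 691
Sxx = Σx² − (Σx)²/n = 691 − 567 = 124
Sxy = Σxy − (Σx)(Σy)/n = -1177 − (-1026) = -151
b = Sxy/Sxx = -151/124 = -1.217742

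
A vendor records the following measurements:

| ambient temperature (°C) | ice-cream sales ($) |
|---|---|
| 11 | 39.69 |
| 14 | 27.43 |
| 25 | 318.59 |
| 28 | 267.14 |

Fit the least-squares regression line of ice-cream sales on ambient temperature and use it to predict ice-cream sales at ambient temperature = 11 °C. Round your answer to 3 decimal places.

n = 4, Σx = 78, Σy = 652.85, Σxy = 16265.28, Σx² = 1726
Sxx = Σx² − (Σx)²/n = 1726 − 1521 = 205
Sxy = Σxy − (Σx)(Σy)/n = 16265.28 − 12730.575 = 3534.705
b = Sxy/Sxx = 3534.705/205 = 17.242463
a = ȳ − b·x̄ = 163.2125 − 17.242463·19.5 = -173.015537
ŷ(11) = a + b·11 = -173.015537 + 17.242463·11 = 16.651561

16.652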